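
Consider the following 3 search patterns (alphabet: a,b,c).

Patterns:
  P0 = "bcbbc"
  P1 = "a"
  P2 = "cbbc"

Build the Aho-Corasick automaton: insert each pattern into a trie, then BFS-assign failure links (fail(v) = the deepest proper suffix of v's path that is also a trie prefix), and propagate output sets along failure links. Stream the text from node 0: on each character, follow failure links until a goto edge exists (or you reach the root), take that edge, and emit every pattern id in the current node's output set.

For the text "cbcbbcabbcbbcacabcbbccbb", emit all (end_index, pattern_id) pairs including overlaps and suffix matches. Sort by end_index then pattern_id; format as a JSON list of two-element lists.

Construct AC machine:
Trie (insert patterns):
  0='ε' goto a→6 b→1 c→7
  1='b' goto c→2
  2='bc' goto b→3
  3='bcb' goto b→4
  4='bcbb' goto c→5
  5='bcbbc' goto ·  ←P0
  6='a' goto ·  ←P1
  7='c' goto b→8
  8='cb' goto b→9
  9='cbb' goto c→10
  10='cbbc' goto ·  ←P2

BFS fail/out derivation:
  fail(1) 'b': from fail(0)=0 chase 'b': 0 ⇒ 0;  out=∅∪out(0)=∅
  fail(6) 'a': from fail(0)=0 chase 'a': 0 ⇒ 0;  out={1}∪out(0)={1}
  fail(7) 'c': from fail(0)=0 chase 'c': 0 ⇒ 0;  out=∅∪out(0)=∅
  fail(2) 'bc': from fail(1)=0 chase 'c': 0 ⇒ 7;  out=∅∪out(7)=∅
  fail(8) 'cb': from fail(7)=0 chase 'b': 0 ⇒ 1;  out=∅∪out(1)=∅
  fail(3) 'bcb': from fail(2)=7 chase 'b': 7 ⇒ 8;  out=∅∪out(8)=∅
  fail(9) 'cbb': from fail(8)=1 chase 'b': 1→0 ⇒ 1;  out=∅∪out(1)=∅
  fail(4) 'bcbb': from fail(3)=8 chase 'b': 8 ⇒ 9;  out=∅∪out(9)=∅
  fail(10) 'cbbc': from fail(9)=1 chase 'c': 1 ⇒ 2;  out={2}∪out(2)={2}
  fail(5) 'bcbbc': from fail(4)=9 chase 'c': 9 ⇒ 10;  out={0}∪out(10)={0,2}

Scan:
i=0 'c': node 0→7
i=1 'b': node 7→8
i=2 'c': node 8→2 (fail-walked)
i=3 'b': node 2→3
i=4 'b': node 3→4
i=5 'c': node 4→5  → match P0@[1:5],P2@[2:5]
i=6 'a': node 5→6 (fail-walked)  → match P1@[6:6]
i=7 'b': node 6→1 (fail-walked)
i=8 'b': node 1→1 (fail-walked)
i=9 'c': node 1→2
i=10 'b': node 2→3
i=11 'b': node 3→4
i=12 'c': node 4→5  → match P0@[8:12],P2@[9:12]
i=13 'a': node 5→6 (fail-walked)  → match P1@[13:13]
i=14 'c': node 6→7 (fail-walked)
i=15 'a': node 7→6 (fail-walked)  → match P1@[15:15]
i=16 'b': node 6→1 (fail-walked)
i=17 'c': node 1→2
i=18 'b': node 2→3
i=19 'b': node 3→4
i=20 'c': node 4→5  → match P0@[16:20],P2@[17:20]
i=21 'c': node 5→7 (fail-walked)
i=22 'b': node 7→8
i=23 'b': node 8→9

Result: [[5,0],[5,2],[6,1],[12,0],[12,2],[13,1],[15,1],[20,0],[20,2]]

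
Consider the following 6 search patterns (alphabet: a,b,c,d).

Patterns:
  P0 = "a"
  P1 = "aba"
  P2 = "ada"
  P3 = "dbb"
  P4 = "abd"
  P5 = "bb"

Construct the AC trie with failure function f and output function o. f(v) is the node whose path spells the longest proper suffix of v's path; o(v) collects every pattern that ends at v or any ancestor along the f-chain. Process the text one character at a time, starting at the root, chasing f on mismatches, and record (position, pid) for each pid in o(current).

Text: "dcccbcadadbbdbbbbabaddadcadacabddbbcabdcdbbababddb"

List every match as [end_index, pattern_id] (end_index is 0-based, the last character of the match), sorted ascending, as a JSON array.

Build:
Trie (insert patterns):
  0='ε' goto a→1 b→10 d→6
  1='a' goto b→2 d→4  ←P0
  2='ab' goto a→3 d→9
  3='aba' goto ·  ←P1
  4='ad' goto a→5
  5='ada' goto ·  ←P2
  6='d' goto b→7
  7='db' goto b→8
  8='dbb' goto ·  ←P3
  9='abd' goto ·  ←P4
  10='b' goto b→11
  11='bb' goto ·  ←P5

BFS fail/out derivation:
  fail(1) 'a': from fail(0)=0 chase 'a': 0 ⇒ 0;  out={0}∪out(0)={0}
  fail(6) 'd': from fail(0)=0 chase 'd': 0 ⇒ 0;  out=∅∪out(0)=∅
  fail(10) 'b': from fail(0)=0 chase 'b': 0 ⇒ 0;  out=∅∪out(0)=∅
  fail(2) 'ab': from fail(1)=0 chase 'b': 0 ⇒ 10;  out=∅∪out(10)=∅
  fail(4) 'ad': from fail(1)=0 chase 'd': 0 ⇒ 6;  out=∅∪out(6)=∅
  fail(7) 'db': from fail(6)=0 chase 'b': 0 ⇒ 10;  out=∅∪out(10)=∅
  fail(11) 'bb': from fail(10)=0 chase 'b': 0 ⇒ 10;  out={5}∪out(10)={5}
  fail(3) 'aba': from fail(2)=10 chase 'a': 10→0 ⇒ 1;  out={1}∪out(1)={0,1}
  fail(5) 'ada': from fail(4)=6 chase 'a': 6→0 ⇒ 1;  out={2}∪out(1)={0,2}
  fail(8) 'dbb': from fail(7)=10 chase 'b': 10 ⇒ 11;  out={3}∪out(11)={3,5}
  fail(9) 'abd': from fail(2)=10 chase 'd': 10→0 ⇒ 6;  out={4}∪out(6)={4}

Run:
i=0 'd': node 0→6
i=1 'c': node 6→0 (via fail)
i=2 'c': node 0→0
i=3 'c': node 0→0
i=4 'b': node 0→10
i=5 'c': node 10→0 (via fail)
i=6 'a': node 0→1  ** P0@[6:6]
i=7 'd': node 1→4
i=8 'a': node 4→5  ** P0@[8:8],P2@[6:8]
i=9 'd': node 5→4 (via fail)
i=10 'b': node 4→7 (via fail)
i=11 'b': node 7→8  ** P3@[9:11],P5@[10:11]
i=12 'd': node 8→6 (via fail)
i=13 'b': node 6→7
i=14 'b': node 7→8  ** P3@[12:14],P5@[13:14]
i=15 'b': node 8→11 (via fail)  ** P5@[14:15]
i=16 'b': node 11→11 (via fail)  ** P5@[15:16]
i=17 'a': node 11→1 (via fail)  ** P0@[17:17]
i=18 'b': node 1→2
i=19 'a': node 2→3  ** P0@[19:19],P1@[17:19]
i=20 'd': node 3→4 (via fail)
i=21 'd': node 4→6 (via fail)
i=22 'a': node 6→1 (via fail)  ** P0@[22:22]
i=23 'd': node 1→4
i=24 'c': node 4→0 (via fail)
i=25 'a': node 0→1  ** P0@[25:25]
i=26 'd': node 1→4
i=27 'a': node 4→5  ** P0@[27:27],P2@[25:27]
i=28 'c': node 5→0 (via fail)
i=29 'a': node 0→1  ** P0@[29:29]
i=30 'b': node 1→2
i=31 'd': node 2→9  ** P4@[29:31]
i=32 'd': node 9→6 (via fail)
i=33 'b': node 6→7
i=34 'b': node 7→8  ** P3@[32:34],P5@[33:34]
i=35 'c': node 8→0 (via fail)
i=36 'a': node 0→1  ** P0@[36:36]
i=37 'b': node 1→2
i=38 'd': node 2→9  ** P4@[36:38]
i=39 'c': node 9→0 (via fail)
i=40 'd': node 0→6
i=41 'b': node 6→7
i=42 'b': node 7→8  ** P3@[40:42],P5@[41:42]
i=43 'a': node 8→1 (via fail)  ** P0@[43:43]
i=44 'b': node 1→2
i=45 'a': node 2→3  ** P0@[45:45],P1@[43:45]
i=46 'b': node 3→2 (via fail)
i=47 'd': node 2→9  ** P4@[45:47]
i=48 'd': node 9→6 (via fail)
i=49 'b': node 6→7

Matches: [[6,0],[8,0],[8,2],[11,3],[11,5],[14,3],[14,5],[15,5],[16,5],[17,0],[19,0],[19,1],[22,0],[25,0],[27,0],[27,2],[29,0],[31,4],[34,3],[34,5],[36,0],[38,4],[42,3],[42,5],[43,0],[45,0],[45,1],[47,4]]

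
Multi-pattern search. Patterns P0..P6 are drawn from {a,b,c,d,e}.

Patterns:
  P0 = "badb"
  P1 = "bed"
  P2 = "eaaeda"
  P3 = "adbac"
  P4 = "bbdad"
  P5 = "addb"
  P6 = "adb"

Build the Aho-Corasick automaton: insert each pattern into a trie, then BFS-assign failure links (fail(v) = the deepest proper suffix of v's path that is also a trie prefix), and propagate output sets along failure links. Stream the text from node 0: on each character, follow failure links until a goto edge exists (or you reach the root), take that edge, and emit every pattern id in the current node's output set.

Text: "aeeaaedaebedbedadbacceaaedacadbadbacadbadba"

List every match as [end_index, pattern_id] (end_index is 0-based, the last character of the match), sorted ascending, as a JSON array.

Build automaton:
Trie nodes:
  n0 'ε': a→13 b→1 e→7
  n1 'b': a→2 b→18 e→5
  n2 'ba': d→3
  n3 'bad': b→4
  n4 'badb': ·  ←P0
  n5 'be': d→6
  n6 'bed': ·  ←P1
  n7 'e': a→8
  n8 'ea': a→9
  n9 'eaa': e→10
  n10 'eaae': d→11
  n11 'eaaed': a→12
  n12 'eaaeda': ·  ←P2
  n13 'a': d→14
  n14 'ad': b→15 d→22
  n15 'adb': a→16  ←P6
  n16 'adba': c→17
  n17 'adbac': ·  ←P3
  n18 'bb': d→19
  n19 'bbd': a→20
  n20 'bbda': d→21
  n21 'bbdad': ·  ←P4
  n22 'add': b→23
  n23 'addb': ·  ←P5

Failure links (BFS by depth):
  n1('b'): parent n0 fail=0; on 'b' 0 → fail=0;  out ∅∪∅=∅
  n7('e'): parent n0 fail=0; on 'e' 0 → fail=0;  out ∅∪∅=∅
  n13('a'): parent n0 fail=0; on 'a' 0 → fail=0;  out ∅∪∅=∅
  n2('ba'): parent n1 fail=0; on 'a' 0 → fail=13;  out ∅∪∅=∅
  n5('be'): parent n1 fail=0; on 'e' 0 → fail=7;  out ∅∪∅=∅
  n8('ea'): parent n7 fail=0; on 'a' 0 → fail=13;  out ∅∪∅=∅
  n14('ad'): parent n13 fail=0; on 'd' 0 → fail=0;  out ∅∪∅=∅
  n18('bb'): parent n1 fail=0; on 'b' 0 → fail=1;  out ∅∪∅=∅
  n3('bad'): parent n2 fail=13; on 'd' 13 → fail=14;  out ∅∪∅=∅
  n6('bed'): parent n5 fail=7; on 'd' 7→0 → fail=0;  out {1}∪∅={1}
  n9('eaa'): parent n8 fail=13; on 'a' 13→0 → fail=13;  out ∅∪∅=∅
  n15('adb'): parent n14 fail=0; on 'b' 0 → fail=1;  out {6}∪∅={6}
  n19('bbd'): parent n18 fail=1; on 'd' 1→0 → fail=0;  out ∅∪∅=∅
  n22('add'): parent n14 fail=0; on 'd' 0 → fail=0;  out ∅∪∅=∅
  n4('badb'): parent n3 fail=14; on 'b' 14 → fail=15;  out {0}∪{6}={0,6}
  n10('eaae'): parent n9 fail=13; on 'e' 13→0 → fail=7;  out ∅∪∅=∅
  n16('adba'): parent n15 fail=1; on 'a' 1 → fail=2;  out ∅∪∅=∅
  n20('bbda'): parent n19 fail=0; on 'a' 0 → fail=13;  out ∅∪∅=∅
  n23('addb'): parent n22 fail=0; on 'b' 0 → fail=1;  out {5}∪∅={5}
  n11('eaaed'): parent n10 fail=7; on 'd' 7→0 → fail=0;  out ∅∪∅=∅
  n17('adbac'): parent n16 fail=2; on 'c' 2→13→0 → fail=0;  out {3}∪∅={3}
  n21('bbdad'): parent n20 fail=13; on 'd' 13 → fail=14;  out {4}∪∅={4}
  n12('eaaeda'): parent n11 fail=0; on 'a' 0 → fail=13;  out {2}∪∅={2}

Text stream:
[0] read 'a'  n0⇒n13
[1] read 'e'  n13⇒n7 ·f
[2] read 'e'  n7⇒n7 ·f
[3] read 'a'  n7⇒n8
[4] read 'a'  n8⇒n9
[5] read 'e'  n9⇒n10
[6] read 'd'  n10⇒n11
[7] read 'a'  n11⇒n12  → match P2@[2:7]
[8] read 'e'  n12⇒n7 ·f
[9] read 'b'  n7⇒n1 ·f
[10] read 'e'  n1⇒n5
[11] read 'd'  n5⇒n6  → match P1@[9:11]
[12] read 'b'  n6⇒n1 ·f
[13] read 'e'  n1⇒n5
[14] read 'd'  n5⇒n6  → match P1@[12:14]
[15] read 'a'  n6⇒n13 ·f
[16] read 'd'  n13⇒n14
[17] read 'b'  n14⇒n15  → match P6@[15:17]
[18] read 'a'  n15⇒n16
[19] read 'c'  n16⇒n17  → match P3@[15:19]
[20] read 'c'  n17⇒n0 ·f
[21] read 'e'  n0⇒n7
[22] read 'a'  n7⇒n8
[23] read 'a'  n8⇒n9
[24] read 'e'  n9⇒n10
[25] read 'd'  n10⇒n11
[26] read 'a'  n11⇒n12  → match P2@[21:26]
[27] read 'c'  n12⇒n0 ·f
[28] read 'a'  n0⇒n13
[29] read 'd'  n13⇒n14
[30] read 'b'  n14⇒n15  → match P6@[28:30]
[31] read 'a'  n15⇒n16
[32] read 'd'  n16⇒n3 ·f
[33] read 'b'  n3⇒n4  → match P0@[30:33],P6@[31:33]
[34] read 'a'  n4⇒n16 ·f
[35] read 'c'  n16⇒n17  → match P3@[31:35]
[36] read 'a'  n17⇒n13 ·f
[37] read 'd'  n13⇒n14
[38] read 'b'  n14⇒n15  → match P6@[36:38]
[39] read 'a'  n15⇒n16
[40] read 'd'  n16⇒n3 ·f
[41] read 'b'  n3⇒n4  → match P0@[38:41],P6@[39:41]
[42] read 'a'  n4⇒n16 ·f

All matches (sorted): [[7,2],[11,1],[14,1],[17,6],[19,3],[26,2],[30,6],[33,0],[33,6],[35,3],[38,6],[41,0],[41,6]]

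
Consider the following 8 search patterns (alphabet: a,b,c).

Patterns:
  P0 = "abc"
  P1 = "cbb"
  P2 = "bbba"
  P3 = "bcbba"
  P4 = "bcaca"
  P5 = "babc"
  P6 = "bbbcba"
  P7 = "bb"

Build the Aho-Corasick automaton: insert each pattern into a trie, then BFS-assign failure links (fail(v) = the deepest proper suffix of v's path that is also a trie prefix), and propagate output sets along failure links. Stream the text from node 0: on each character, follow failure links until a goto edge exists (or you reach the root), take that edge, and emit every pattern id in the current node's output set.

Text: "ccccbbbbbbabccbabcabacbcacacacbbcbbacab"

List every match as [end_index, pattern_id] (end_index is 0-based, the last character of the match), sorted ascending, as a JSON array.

Construct AC machine:
Trie (insert patterns):
  0='ε' goto a→1 b→7 c→4
  1='a' goto b→2
  2='ab' goto c→3
  3='abc' goto ·  ←P0
  4='c' goto b→5
  5='cb' goto b→6
  6='cbb' goto ·  ←P1
  7='b' goto a→18 b→8 c→11
  8='bb' goto b→9  ←P7
  9='bbb' goto a→10 c→21
  10='bbba' goto ·  ←P2
  11='bc' goto a→15 b→12
  12='bcb' goto b→13
  13='bcbb' goto a→14
  14='bcbba' goto ·  ←P3
  15='bca' goto c→16
  16='bcac' goto a→17
  17='bcaca' goto ·  ←P4
  18='ba' goto b→19
  19='bab' goto c→20
  20='babc' goto ·  ←P5
  21='bbbc' goto b→22
  22='bbbcb' goto a→23
  23='bbbcba' goto ·  ←P6

Failure links (BFS by depth):
  n1('a'): parent n0 fail=0; on 'a' 0 → fail=0;  out ∅∪∅=∅
  n4('c'): parent n0 fail=0; on 'c' 0 → fail=0;  out ∅∪∅=∅
  n7('b'): parent n0 fail=0; on 'b' 0 → fail=0;  out ∅∪∅=∅
  n2('ab'): parent n1 fail=0; on 'b' 0 → fail=7;  out ∅∪∅=∅
  n5('cb'): parent n4 fail=0; on 'b' 0 → fail=7;  out ∅∪∅=∅
  n8('bb'): parent n7 fail=0; on 'b' 0 → fail=7;  out {7}∪∅={7}
  n11('bc'): parent n7 fail=0; on 'c' 0 → fail=4;  out ∅∪∅=∅
  n18('ba'): parent n7 fail=0; on 'a' 0 → fail=1;  out ∅∪∅=∅
  n3('abc'): parent n2 fail=7; on 'c' 7 → fail=11;  out {0}∪∅={0}
  n6('cbb'): parent n5 fail=7; on 'b' 7 → fail=8;  out {1}∪{7}={1,7}
  n9('bbb'): parent n8 fail=7; on 'b' 7 → fail=8;  out ∅∪{7}={7}
  n12('bcb'): parent n11 fail=4; on 'b' 4 → fail=5;  out ∅∪∅=∅
  n15('bca'): parent n11 fail=4; on 'a' 4→0 → fail=1;  out ∅∪∅=∅
  n19('bab'): parent n18 fail=1; on 'b' 1 → fail=2;  out ∅∪∅=∅
  n10('bbba'): parent n9 fail=8; on 'a' 8→7 → fail=18;  out {2}∪∅={2}
  n13('bcbb'): parent n12 fail=5; on 'b' 5 → fail=6;  out ∅∪{1,7}={1,7}
  n16('bcac'): parent n15 fail=1; on 'c' 1→0 → fail=4;  out ∅∪∅=∅
  n20('babc'): parent n19 fail=2; on 'c' 2 → fail=3;  out {5}∪{0}={0,5}
  n21('bbbc'): parent n9 fail=8; on 'c' 8→7 → fail=11;  out ∅∪∅=∅
  n14('bcbba'): parent n13 fail=6; on 'a' 6→8→7 → fail=18;  out {3}∪∅={3}
  n17('bcaca'): parent n16 fail=4; on 'a' 4→0 → fail=1;  out {4}∪∅={4}
  n22('bbbcb'): parent n21 fail=11; on 'b' 11 → fail=12;  out ∅∪∅=∅
  n23('bbbcba'): parent n22 fail=12; on 'a' 12→5→7 → fail=18;  out {6}∪∅={6}

Scan:
[0] read 'c'  n0⇒n4
[1] read 'c'  n4⇒n4 ·f
[2] read 'c'  n4⇒n4 ·f
[3] read 'c'  n4⇒n4 ·f
[4] read 'b'  n4⇒n5
[5] read 'b'  n5⇒n6  emit P1@[3:5],P7@[4:5]
[6] read 'b'  n6⇒n9 ·f  emit P7@[5:6]
[7] read 'b'  n9⇒n9 ·f  emit P7@[6:7]
[8] read 'b'  n9⇒n9 ·f  emit P7@[7:8]
[9] read 'b'  n9⇒n9 ·f  emit P7@[8:9]
[10] read 'a'  n9⇒n10  emit P2@[7:10]
[11] read 'b'  n10⇒n19 ·f
[12] read 'c'  n19⇒n20  emit P0@[10:12],P5@[9:12]
[13] read 'c'  n20⇒n4 ·f
[14] read 'b'  n4⇒n5
[15] read 'a'  n5⇒n18 ·f
[16] read 'b'  n18⇒n19
[17] read 'c'  n19⇒n20  emit P0@[15:17],P5@[14:17]
[18] read 'a'  n20⇒n15 ·f
[19] read 'b'  n15⇒n2 ·f
[20] read 'a'  n2⇒n18 ·f
[21] read 'c'  n18⇒n4 ·f
[22] read 'b'  n4⇒n5
[23] read 'c'  n5⇒n11 ·f
[24] read 'a'  n11⇒n15
[25] read 'c'  n15⇒n16
[26] read 'a'  n16⇒n17  emit P4@[22:26]
[27] read 'c'  n17⇒n4 ·f
[28] read 'a'  n4⇒n1 ·f
[29] read 'c'  n1⇒n4 ·f
[30] read 'b'  n4⇒n5
[31] read 'b'  n5⇒n6  emit P1@[29:31],P7@[30:31]
[32] read 'c'  n6⇒n11 ·f
[33] read 'b'  n11⇒n12
[34] read 'b'  n12⇒n13  emit P1@[32:34],P7@[33:34]
[35] read 'a'  n13⇒n14  emit P3@[31:35]
[36] read 'c'  n14⇒n4 ·f
[37] read 'a'  n4⇒n1 ·f
[38] read 'b'  n1⇒n2

Result: [[5,1],[5,7],[6,7],[7,7],[8,7],[9,7],[10,2],[12,0],[12,5],[17,0],[17,5],[26,4],[31,1],[31,7],[34,1],[34,7],[35,3]]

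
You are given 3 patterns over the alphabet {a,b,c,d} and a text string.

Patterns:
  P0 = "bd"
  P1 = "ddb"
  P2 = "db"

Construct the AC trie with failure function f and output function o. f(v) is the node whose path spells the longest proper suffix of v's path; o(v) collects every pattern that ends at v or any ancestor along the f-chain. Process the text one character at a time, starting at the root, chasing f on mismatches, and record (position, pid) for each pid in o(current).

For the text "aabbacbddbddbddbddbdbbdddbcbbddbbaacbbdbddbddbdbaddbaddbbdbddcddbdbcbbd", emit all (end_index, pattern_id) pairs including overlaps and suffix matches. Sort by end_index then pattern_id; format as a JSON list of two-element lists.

Build:
Trie nodes:
  0='ε' goto b→1 d→3
  1='b' goto d→2
  2='bd' goto ·  [P0 ends]
  3='d' goto b→6 d→4
  4='dd' goto b→5
  5='ddb' goto ·  [P1 ends]
  6='db' goto ·  [P2 ends]

BFS fail/out derivation:
  n1('b'): parent n0 fail=0; on 'b' 0 → fail=0;  out ∅∪∅=∅
  n3('d'): parent n0 fail=0; on 'd' 0 → fail=0;  out ∅∪∅=∅
  n2('bd'): parent n1 fail=0; on 'd' 0 → fail=3;  out {0}∪∅={0}
  n4('dd'): parent n3 fail=0; on 'd' 0 → fail=3;  out ∅∪∅=∅
  n6('db'): parent n3 fail=0; on 'b' 0 → fail=1;  out {2}∪∅={2}
  n5('ddb'): parent n4 fail=3; on 'b' 3 → fail=6;  out {1}∪{2}={1,2}

Scan:
[0] read 'a'  n0⇒n0
[1] read 'a'  n0⇒n0
[2] read 'b'  n0⇒n1
[3] read 'b'  n1⇒n1 (fail-walked)
[4] read 'a'  n1⇒n0 (fail-walked)
[5] read 'c'  n0⇒n0
[6] read 'b'  n0⇒n1
[7] read 'd'  n1⇒n2  ** P0@[6:7]
[8] read 'd'  n2⇒n4 (fail-walked)
[9] read 'b'  n4⇒n5  ** P1@[7:9],P2@[8:9]
[10] read 'd'  n5⇒n2 (fail-walked)  ** P0@[9:10]
[11] read 'd'  n2⇒n4 (fail-walked)
[12] read 'b'  n4⇒n5  ** P1@[10:12],P2@[11:12]
[13] read 'd'  n5⇒n2 (fail-walked)  ** P0@[12:13]
[14] read 'd'  n2⇒n4 (fail-walked)
[15] read 'b'  n4⇒n5  ** P1@[13:15],P2@[14:15]
[16] read 'd'  n5⇒n2 (fail-walked)  ** P0@[15:16]
[17] read 'd'  n2⇒n4 (fail-walked)
[18] read 'b'  n4⇒n5  ** P1@[16:18],P2@[17:18]
[19] read 'd'  n5⇒n2 (fail-walked)  ** P0@[18:19]
[20] read 'b'  n2⇒n6 (fail-walked)  ** P2@[19:20]
[21] read 'b'  n6⇒n1 (fail-walked)
[22] read 'd'  n1⇒n2  ** P0@[21:22]
[23] read 'd'  n2⇒n4 (fail-walked)
[24] read 'd'  n4⇒n4 (fail-walked)
[25] read 'b'  n4⇒n5  ** P1@[23:25],P2@[24:25]
[26] read 'c'  n5⇒n0 (fail-walked)
[27] read 'b'  n0⇒n1
[28] read 'b'  n1⇒n1 (fail-walked)
[29] read 'd'  n1⇒n2  ** P0@[28:29]
[30] read 'd'  n2⇒n4 (fail-walked)
[31] read 'b'  n4⇒n5  ** P1@[29:31],P2@[30:31]
[32] read 'b'  n5⇒n1 (fail-walked)
[33] read 'a'  n1⇒n0 (fail-walked)
[34] read 'a'  n0⇒n0
[35] read 'c'  n0⇒n0
[36] read 'b'  n0⇒n1
[37] read 'b'  n1⇒n1 (fail-walked)
[38] read 'd'  n1⇒n2  ** P0@[37:38]
[39] read 'b'  n2⇒n6 (fail-walked)  ** P2@[38:39]
[40] read 'd'  n6⇒n2 (fail-walked)  ** P0@[39:40]
[41] read 'd'  n2⇒n4 (fail-walked)
[42] read 'b'  n4⇒n5  ** P1@[40:42],P2@[41:42]
[43] read 'd'  n5⇒n2 (fail-walked)  ** P0@[42:43]
[44] read 'd'  n2⇒n4 (fail-walked)
[45] read 'b'  n4⇒n5  ** P1@[43:45],P2@[44:45]
[46] read 'd'  n5⇒n2 (fail-walked)  ** P0@[45:46]
[47] read 'b'  n2⇒n6 (fail-walked)  ** P2@[46:47]
[48] read 'a'  n6⇒n0 (fail-walked)
[49] read 'd'  n0⇒n3
[50] read 'd'  n3⇒n4
[51] read 'b'  n4⇒n5  ** P1@[49:51],P2@[50:51]
[52] read 'a'  n5⇒n0 (fail-walked)
[53] read 'd'  n0⇒n3
[54] read 'd'  n3⇒n4
[55] read 'b'  n4⇒n5  ** P1@[53:55],P2@[54:55]
[56] read 'b'  n5⇒n1 (fail-walked)
[57] read 'd'  n1⇒n2  ** P0@[56:57]
[58] read 'b'  n2⇒n6 (fail-walked)  ** P2@[57:58]
[59] read 'd'  n6⇒n2 (fail-walked)  ** P0@[58:59]
[60] read 'd'  n2⇒n4 (fail-walked)
[61] read 'c'  n4⇒n0 (fail-walked)
[62] read 'd'  n0⇒n3
[63] read 'd'  n3⇒n4
[64] read 'b'  n4⇒n5  ** P1@[62:64],P2@[63:64]
[65] read 'd'  n5⇒n2 (fail-walked)  ** P0@[64:65]
[66] read 'b'  n2⇒n6 (fail-walked)  ** P2@[65:66]
[67] read 'c'  n6⇒n0 (fail-walked)
[68] read 'b'  n0⇒n1
[69] read 'b'  n1⇒n1 (fail-walked)
[70] read 'd'  n1⇒n2  ** P0@[69:70]

Result: [[7,0],[9,1],[9,2],[10,0],[12,1],[12,2],[13,0],[15,1],[15,2],[16,0],[18,1],[18,2],[19,0],[20,2],[22,0],[25,1],[25,2],[29,0],[31,1],[31,2],[38,0],[39,2],[40,0],[42,1],[42,2],[43,0],[45,1],[45,2],[46,0],[47,2],[51,1],[51,2],[55,1],[55,2],[57,0],[58,2],[59,0],[64,1],[64,2],[65,0],[66,2],[70,0]]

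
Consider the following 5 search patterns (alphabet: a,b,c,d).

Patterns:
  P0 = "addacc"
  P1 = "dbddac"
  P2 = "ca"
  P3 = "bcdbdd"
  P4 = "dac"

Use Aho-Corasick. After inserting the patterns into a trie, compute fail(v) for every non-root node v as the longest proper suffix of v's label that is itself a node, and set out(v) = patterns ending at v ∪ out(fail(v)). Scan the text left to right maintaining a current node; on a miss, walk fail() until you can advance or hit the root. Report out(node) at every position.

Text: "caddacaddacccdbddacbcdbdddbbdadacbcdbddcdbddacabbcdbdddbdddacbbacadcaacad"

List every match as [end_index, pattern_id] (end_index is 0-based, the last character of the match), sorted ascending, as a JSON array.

Construct AC machine:
Trie nodes:
  0='ε' goto a→1 b→15 c→13 d→7
  1='a' goto d→2
  2='ad' goto d→3
  3='add' goto a→4
  4='adda' goto c→5
  5='addac' goto c→6
  6='addacc' goto ·  ←P0
  7='d' goto a→21 b→8
  8='db' goto d→9
  9='dbd' goto d→10
  10='dbdd' goto a→11
  11='dbdda' goto c→12
  12='dbddac' goto ·  ←P1
  13='c' goto a→14
  14='ca' goto ·  ←P2
  15='b' goto c→16
  16='bc' goto d→17
  17='bcd' goto b→18
  18='bcdb' goto d→19
  19='bcdbd' goto d→20
  20='bcdbdd' goto ·  ←P3
  21='da' goto c→22
  22='dac' goto ·  ←P4

BFS fail/out derivation:
  fail(1) 'a': from fail(0)=0 chase 'a': 0 ⇒ 0;  out=∅∪out(0)=∅
  fail(7) 'd': from fail(0)=0 chase 'd': 0 ⇒ 0;  out=∅∪out(0)=∅
  fail(13) 'c': from fail(0)=0 chase 'c': 0 ⇒ 0;  out=∅∪out(0)=∅
  fail(15) 'b': from fail(0)=0 chase 'b': 0 ⇒ 0;  out=∅∪out(0)=∅
  fail(2) 'ad': from fail(1)=0 chase 'd': 0 ⇒ 7;  out=∅∪out(7)=∅
  fail(8) 'db': from fail(7)=0 chase 'b': 0 ⇒ 15;  out=∅∪out(15)=∅
  fail(14) 'ca': from fail(13)=0 chase 'a': 0 ⇒ 1;  out={2}∪out(1)={2}
  fail(16) 'bc': from fail(15)=0 chase 'c': 0 ⇒ 13;  out=∅∪out(13)=∅
  fail(21) 'da': from fail(7)=0 chase 'a': 0 ⇒ 1;  out=∅∪out(1)=∅
  fail(3) 'add': from fail(2)=7 chase 'd': 7→0 ⇒ 7;  out=∅∪out(7)=∅
  fail(9) 'dbd': from fail(8)=15 chase 'd': 15→0 ⇒ 7;  out=∅∪out(7)=∅
  fail(17) 'bcd': from fail(16)=13 chase 'd': 13→0 ⇒ 7;  out=∅∪out(7)=∅
  fail(22) 'dac': from fail(21)=1 chase 'c': 1→0 ⇒ 13;  out={4}∪out(13)={4}
  fail(4) 'adda': from fail(3)=7 chase 'a': 7 ⇒ 21;  out=∅∪out(21)=∅
  fail(10) 'dbdd': from fail(9)=7 chase 'd': 7→0 ⇒ 7;  out=∅∪out(7)=∅
  fail(18) 'bcdb': from fail(17)=7 chase 'b': 7 ⇒ 8;  out=∅∪out(8)=∅
  fail(5) 'addac': from fail(4)=21 chase 'c': 21 ⇒ 22;  out=∅∪out(22)={4}
  fail(11) 'dbdda': from fail(10)=7 chase 'a': 7 ⇒ 21;  out=∅∪out(21)=∅
  fail(19) 'bcdbd': from fail(18)=8 chase 'd': 8 ⇒ 9;  out=∅∪out(9)=∅
  fail(6) 'addacc': from fail(5)=22 chase 'c': 22→13→0 ⇒ 13;  out={0}∪out(13)={0}
  fail(12) 'dbddac': from fail(11)=21 chase 'c': 21 ⇒ 22;  out={1}∪out(22)={1,4}
  fail(20) 'bcdbdd': from fail(19)=9 chase 'd': 9 ⇒ 10;  out={3}∪out(10)={3}

Run:
i=0 'c': node 0→13
i=1 'a': node 13→14  emit P2@[0:1]
i=2 'd': node 14→2 (fail-walked)
i=3 'd': node 2→3
i=4 'a': node 3→4
i=5 'c': node 4→5  emit P4@[3:5]
i=6 'a': node 5→14 (fail-walked)  emit P2@[5:6]
i=7 'd': node 14→2 (fail-walked)
i=8 'd': node 2→3
i=9 'a': node 3→4
i=10 'c': node 4→5  emit P4@[8:10]
i=11 'c': node 5→6  emit P0@[6:11]
i=12 'c': node 6→13 (fail-walked)
i=13 'd': node 13→7 (fail-walked)
i=14 'b': node 7→8
i=15 'd': node 8→9
i=16 'd': node 9→10
i=17 'a': node 10→11
i=18 'c': node 11→12  emit P1@[13:18],P4@[16:18]
i=19 'b': node 12→15 (fail-walked)
i=20 'c': node 15→16
i=21 'd': node 16→17
i=22 'b': node 17→18
i=23 'd': node 18→19
i=24 'd': node 19→20  emit P3@[19:24]
i=25 'd': node 20→7 (fail-walked)
i=26 'b': node 7→8
i=27 'b': node 8→15 (fail-walked)
i=28 'd': node 15→7 (fail-walked)
i=29 'a': node 7→21
i=30 'd': node 21→2 (fail-walked)
i=31 'a': node 2→21 (fail-walked)
i=32 'c': node 21→22  emit P4@[30:32]
i=33 'b': node 22→15 (fail-walked)
i=34 'c': node 15→16
i=35 'd': node 16→17
i=36 'b': node 17→18
i=37 'd': node 18→19
i=38 'd': node 19→20  emit P3@[33:38]
i=39 'c': node 20→13 (fail-walked)
i=40 'd': node 13→7 (fail-walked)
i=41 'b': node 7→8
i=42 'd': node 8→9
i=43 'd': node 9→10
i=44 'a': node 10→11
i=45 'c': node 11→12  emit P1@[40:45],P4@[43:45]
i=46 'a': node 12→14 (fail-walked)  emit P2@[45:46]
i=47 'b': node 14→15 (fail-walked)
i=48 'b': node 15→15 (fail-walked)
i=49 'c': node 15→16
i=50 'd': node 16→17
i=51 'b': node 17→18
i=52 'd': node 18→19
i=53 'd': node 19→20  emit P3@[48:53]
i=54 'd': node 20→7 (fail-walked)
i=55 'b': node 7→8
i=56 'd': node 8→9
i=57 'd': node 9→10
i=58 'd': node 10→7 (fail-walked)
i=59 'a': node 7→21
i=60 'c': node 21→22  emit P4@[58:60]
i=61 'b': node 22→15 (fail-walked)
i=62 'b': node 15→15 (fail-walked)
i=63 'a': node 15→1 (fail-walked)
i=64 'c': node 1→13 (fail-walked)
i=65 'a': node 13→14  emit P2@[64:65]
i=66 'd': node 14→2 (fail-walked)
i=67 'c': node 2→13 (fail-walked)
i=68 'a': node 13→14  emit P2@[67:68]
i=69 'a': node 14→1 (fail-walked)
i=70 'c': node 1→13 (fail-walked)
i=71 'a': node 13→14  emit P2@[70:71]
i=72 'd': node 14→2 (fail-walked)

Matches: [[1,2],[5,4],[6,2],[10,4],[11,0],[18,1],[18,4],[24,3],[32,4],[38,3],[45,1],[45,4],[46,2],[53,3],[60,4],[65,2],[68,2],[71,2]]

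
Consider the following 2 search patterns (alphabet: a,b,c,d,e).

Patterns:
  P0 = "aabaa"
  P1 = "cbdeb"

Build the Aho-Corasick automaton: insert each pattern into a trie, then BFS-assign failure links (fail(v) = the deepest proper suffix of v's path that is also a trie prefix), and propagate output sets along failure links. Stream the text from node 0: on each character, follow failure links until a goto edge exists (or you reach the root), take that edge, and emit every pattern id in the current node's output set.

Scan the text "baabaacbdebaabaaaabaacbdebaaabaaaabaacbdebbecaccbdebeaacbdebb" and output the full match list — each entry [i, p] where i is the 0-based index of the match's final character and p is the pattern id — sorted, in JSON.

Build:
Trie (insert patterns):
  n0 'ε': a→1 c→6
  n1 'a': a→2
  n2 'aa': b→3
  n3 'aab': a→4
  n4 'aaba': a→5
  n5 'aabaa': ·  ←P0
  n6 'c': b→7
  n7 'cb': d→8
  n8 'cbd': e→9
  n9 'cbde': b→10
  n10 'cbdeb': ·  ←P1

Failure links (BFS by depth):
  n1('a'): parent n0 fail=0; on 'a' 0 → fail=0;  out ∅∪∅=∅
  n6('c'): parent n0 fail=0; on 'c' 0 → fail=0;  out ∅∪∅=∅
  n2('aa'): parent n1 fail=0; on 'a' 0 → fail=1;  out ∅∪∅=∅
  n7('cb'): parent n6 fail=0; on 'b' 0 → fail=0;  out ∅∪∅=∅
  n3('aab'): parent n2 fail=1; on 'b' 1→0 → fail=0;  out ∅∪∅=∅
  n8('cbd'): parent n7 fail=0; on 'd' 0 → fail=0;  out ∅∪∅=∅
  n4('aaba'): parent n3 fail=0; on 'a' 0 → fail=1;  out ∅∪∅=∅
  n9('cbde'): parent n8 fail=0; on 'e' 0 → fail=0;  out ∅∪∅=∅
  n5('aabaa'): parent n4 fail=1; on 'a' 1 → fail=2;  out {0}∪∅={0}
  n10('cbdeb'): parent n9 fail=0; on 'b' 0 → fail=0;  out {1}∪∅={1}

Text stream:
pos 0 'b': at 0
pos 1 'a': at 1
pos 2 'a': at 2
pos 3 'b': at 3
pos 4 'a': at 4
pos 5 'a': at 5  → match P0@[1:5]
pos 6 'c': at 6 (via fail)
pos 7 'b': at 7
pos 8 'd': at 8
pos 9 'e': at 9
pos 10 'b': at 10  → match P1@[6:10]
pos 11 'a': at 1 (via fail)
pos 12 'a': at 2
pos 13 'b': at 3
pos 14 'a': at 4
pos 15 'a': at 5  → match P0@[11:15]
pos 16 'a': at 2 (via fail)
pos 17 'a': at 2 (via fail)
pos 18 'b': at 3
pos 19 'a': at 4
pos 20 'a': at 5  → match P0@[16:20]
pos 21 'c': at 6 (via fail)
pos 22 'b': at 7
pos 23 'd': at 8
pos 24 'e': at 9
pos 25 'b': at 10  → match P1@[21:25]
pos 26 'a': at 1 (via fail)
pos 27 'a': at 2
pos 28 'a': at 2 (via fail)
pos 29 'b': at 3
pos 30 'a': at 4
pos 31 'a': at 5  → match P0@[27:31]
pos 32 'a': at 2 (via fail)
pos 33 'a': at 2 (via fail)
pos 34 'b': at 3
pos 35 'a': at 4
pos 36 'a': at 5  → match P0@[32:36]
pos 37 'c': at 6 (via fail)
pos 38 'b': at 7
pos 39 'd': at 8
pos 40 'e': at 9
pos 41 'b': at 10  → match P1@[37:41]
pos 42 'b': at 0 (via fail)
pos 43 'e': at 0
pos 44 'c': at 6
pos 45 'a': at 1 (via fail)
pos 46 'c': at 6 (via fail)
pos 47 'c': at 6 (via fail)
pos 48 'b': at 7
pos 49 'd': at 8
pos 50 'e': at 9
pos 51 'b': at 10  → match P1@[47:51]
pos 52 'e': at 0 (via fail)
pos 53 'a': at 1
pos 54 'a': at 2
pos 55 'c': at 6 (via fail)
pos 56 'b': at 7
pos 57 'd': at 8
pos 58 'e': at 9
pos 59 'b': at 10  → match P1@[55:59]
pos 60 'b': at 0 (via fail)

Matches: [[5,0],[10,1],[15,0],[20,0],[25,1],[31,0],[36,0],[41,1],[51,1],[59,1]]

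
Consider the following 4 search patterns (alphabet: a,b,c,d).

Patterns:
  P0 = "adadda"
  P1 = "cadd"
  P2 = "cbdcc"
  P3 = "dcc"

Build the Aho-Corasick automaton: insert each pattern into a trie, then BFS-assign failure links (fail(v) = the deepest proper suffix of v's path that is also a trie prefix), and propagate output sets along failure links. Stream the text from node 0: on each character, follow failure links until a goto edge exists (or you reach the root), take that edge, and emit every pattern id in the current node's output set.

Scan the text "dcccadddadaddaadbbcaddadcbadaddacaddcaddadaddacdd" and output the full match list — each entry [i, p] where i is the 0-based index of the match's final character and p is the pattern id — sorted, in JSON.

Build:
Trie nodes:
  n0 'ε': a→1 c→7 d→15
  n1 'a': d→2
  n2 'ad': a→3
  n3 'ada': d→4
  n4 'adad': d→5
  n5 'adadd': a→6
  n6 'adadda': ·  ←P0
  n7 'c': a→8 b→11
  n8 'ca': d→9
  n9 'cad': d→10
  n10 'cadd': ·  ←P1
  n11 'cb': d→12
  n12 'cbd': c→13
  n13 'cbdc': c→14
  n14 'cbdcc': ·  ←P2
  n15 'd': c→16
  n16 'dc': c→17
  n17 'dcc': ·  ←P3

Failure links (BFS by depth):
  fail(1) 'a': from fail(0)=0 chase 'a': 0 ⇒ 0;  out=∅∪out(0)=∅
  fail(7) 'c': from fail(0)=0 chase 'c': 0 ⇒ 0;  out=∅∪out(0)=∅
  fail(15) 'd': from fail(0)=0 chase 'd': 0 ⇒ 0;  out=∅∪out(0)=∅
  fail(2) 'ad': from fail(1)=0 chase 'd': 0 ⇒ 15;  out=∅∪out(15)=∅
  fail(8) 'ca': from fail(7)=0 chase 'a': 0 ⇒ 1;  out=∅∪out(1)=∅
  fail(11) 'cb': from fail(7)=0 chase 'b': 0 ⇒ 0;  out=∅∪out(0)=∅
  fail(16) 'dc': from fail(15)=0 chase 'c': 0 ⇒ 7;  out=∅∪out(7)=∅
  fail(3) 'ada': from fail(2)=15 chase 'a': 15→0 ⇒ 1;  out=∅∪out(1)=∅
  fail(9) 'cad': from fail(8)=1 chase 'd': 1 ⇒ 2;  out=∅∪out(2)=∅
  fail(12) 'cbd': from fail(11)=0 chase 'd': 0 ⇒ 15;  out=∅∪out(15)=∅
  fail(17) 'dcc': from fail(16)=7 chase 'c': 7→0 ⇒ 7;  out={3}∪out(7)={3}
  fail(4) 'adad': from fail(3)=1 chase 'd': 1 ⇒ 2;  out=∅∪out(2)=∅
  fail(10) 'cadd': from fail(9)=2 chase 'd': 2→15→0 ⇒ 15;  out={1}∪out(15)={1}
  fail(13) 'cbdc': from fail(12)=15 chase 'c': 15 ⇒ 16;  out=∅∪out(16)=∅
  fail(5) 'adadd': from fail(4)=2 chase 'd': 2→15→0 ⇒ 15;  out=∅∪out(15)=∅
  fail(14) 'cbdcc': from fail(13)=16 chase 'c': 16 ⇒ 17;  out={2}∪out(17)={2,3}
  fail(6) 'adadda': from fail(5)=15 chase 'a': 15→0 ⇒ 1;  out={0}∪out(1)={0}

Scan:
pos 0 'd': at 15
pos 1 'c': at 16
pos 2 'c': at 17  emit P3@[0:2]
pos 3 'c': at 7 (via fail)
pos 4 'a': at 8
pos 5 'd': at 9
pos 6 'd': at 10  emit P1@[3:6]
pos 7 'd': at 15 (via fail)
pos 8 'a': at 1 (via fail)
pos 9 'd': at 2
pos 10 'a': at 3
pos 11 'd': at 4
pos 12 'd': at 5
pos 13 'a': at 6  emit P0@[8:13]
pos 14 'a': at 1 (via fail)
pos 15 'd': at 2
pos 16 'b': at 0 (via fail)
pos 17 'b': at 0
pos 18 'c': at 7
pos 19 'a': at 8
pos 20 'd': at 9
pos 21 'd': at 10  emit P1@[18:21]
pos 22 'a': at 1 (via fail)
pos 23 'd': at 2
pos 24 'c': at 16 (via fail)
pos 25 'b': at 11 (via fail)
pos 26 'a': at 1 (via fail)
pos 27 'd': at 2
pos 28 'a': at 3
pos 29 'd': at 4
pos 30 'd': at 5
pos 31 'a': at 6  emit P0@[26:31]
pos 32 'c': at 7 (via fail)
pos 33 'a': at 8
pos 34 'd': at 9
pos 35 'd': at 10  emit P1@[32:35]
pos 36 'c': at 16 (via fail)
pos 37 'a': at 8 (via fail)
pos 38 'd': at 9
pos 39 'd': at 10  emit P1@[36:39]
pos 40 'a': at 1 (via fail)
pos 41 'd': at 2
pos 42 'a': at 3
pos 43 'd': at 4
pos 44 'd': at 5
pos 45 'a': at 6  emit P0@[40:45]
pos 46 'c': at 7 (via fail)
pos 47 'd': at 15 (via fail)
pos 48 'd': at 15 (via fail)

Result: [[2,3],[6,1],[13,0],[21,1],[31,0],[35,1],[39,1],[45,0]]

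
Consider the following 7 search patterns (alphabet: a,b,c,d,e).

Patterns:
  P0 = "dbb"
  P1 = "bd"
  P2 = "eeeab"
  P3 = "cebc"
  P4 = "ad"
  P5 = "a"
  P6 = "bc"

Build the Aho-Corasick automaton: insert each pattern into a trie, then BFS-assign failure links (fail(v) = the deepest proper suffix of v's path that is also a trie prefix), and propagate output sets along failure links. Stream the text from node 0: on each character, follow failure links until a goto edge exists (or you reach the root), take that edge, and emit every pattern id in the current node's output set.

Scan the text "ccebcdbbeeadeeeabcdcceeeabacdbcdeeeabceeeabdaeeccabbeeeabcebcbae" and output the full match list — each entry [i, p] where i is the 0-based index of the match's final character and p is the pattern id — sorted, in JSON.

Build:
Trie nodes:
  n0 'ε': a→15 b→4 c→11 d→1 e→6
  n1 'd': b→2
  n2 'db': b→3
  n3 'dbb': ·  ←P0
  n4 'b': c→17 d→5
  n5 'bd': ·  ←P1
  n6 'e': e→7
  n7 'ee': e→8
  n8 'eee': a→9
  n9 'eeea': b→10
  n10 'eeeab': ·  ←P2
  n11 'c': e→12
  n12 'ce': b→13
  n13 'ceb': c→14
  n14 'cebc': ·  ←P3
  n15 'a': d→16  ←P5
  n16 'ad': ·  ←P4
  n17 'bc': ·  ←P6

Failure links (BFS by depth):
  fail(1) 'd': from fail(0)=0 chase 'd': 0 ⇒ 0;  out=∅∪out(0)=∅
  fail(4) 'b': from fail(0)=0 chase 'b': 0 ⇒ 0;  out=∅∪out(0)=∅
  fail(6) 'e': from fail(0)=0 chase 'e': 0 ⇒ 0;  out=∅∪out(0)=∅
  fail(11) 'c': from fail(0)=0 chase 'c': 0 ⇒ 0;  out=∅∪out(0)=∅
  fail(15) 'a': from fail(0)=0 chase 'a': 0 ⇒ 0;  out={5}∪out(0)={5}
  fail(2) 'db': from fail(1)=0 chase 'b': 0 ⇒ 4;  out=∅∪out(4)=∅
  fail(5) 'bd': from fail(4)=0 chase 'd': 0 ⇒ 1;  out={1}∪out(1)={1}
  fail(7) 'ee': from fail(6)=0 chase 'e': 0 ⇒ 6;  out=∅∪out(6)=∅
  fail(12) 'ce': from fail(11)=0 chase 'e': 0 ⇒ 6;  out=∅∪out(6)=∅
  fail(16) 'ad': from fail(15)=0 chase 'd': 0 ⇒ 1;  out={4}∪out(1)={4}
  fail(17) 'bc': from fail(4)=0 chase 'c': 0 ⇒ 11;  out={6}∪out(11)={6}
  fail(3) 'dbb': from fail(2)=4 chase 'b': 4→0 ⇒ 4;  out={0}∪out(4)={0}
  fail(8) 'eee': from fail(7)=6 chase 'e': 6 ⇒ 7;  out=∅∪out(7)=∅
  fail(13) 'ceb': from fail(12)=6 chase 'b': 6→0 ⇒ 4;  out=∅∪out(4)=∅
  fail(9) 'eeea': from fail(8)=7 chase 'a': 7→6→0 ⇒ 15;  out=∅∪out(15)={5}
  fail(14) 'cebc': from fail(13)=4 chase 'c': 4 ⇒ 17;  out={3}∪out(17)={3,6}
  fail(10) 'eeeab': from fail(9)=15 chase 'b': 15→0 ⇒ 4;  out={2}∪out(4)={2}

Run:
pos 0 'c': at 11
pos 1 'c': at 11 (via fail)
pos 2 'e': at 12
pos 3 'b': at 13
pos 4 'c': at 14  emit P3@[1:4],P6@[3:4]
pos 5 'd': at 1 (via fail)
pos 6 'b': at 2
pos 7 'b': at 3  emit P0@[5:7]
pos 8 'e': at 6 (via fail)
pos 9 'e': at 7
pos 10 'a': at 15 (via fail)  emit P5@[10:10]
pos 11 'd': at 16  emit P4@[10:11]
pos 12 'e': at 6 (via fail)
pos 13 'e': at 7
pos 14 'e': at 8
pos 15 'a': at 9  emit P5@[15:15]
pos 16 'b': at 10  emit P2@[12:16]
pos 17 'c': at 17 (via fail)  emit P6@[16:17]
pos 18 'd': at 1 (via fail)
pos 19 'c': at 11 (via fail)
pos 20 'c': at 11 (via fail)
pos 21 'e': at 12
pos 22 'e': at 7 (via fail)
pos 23 'e': at 8
pos 24 'a': at 9  emit P5@[24:24]
pos 25 'b': at 10  emit P2@[21:25]
pos 26 'a': at 15 (via fail)  emit P5@[26:26]
pos 27 'c': at 11 (via fail)
pos 28 'd': at 1 (via fail)
pos 29 'b': at 2
pos 30 'c': at 17 (via fail)  emit P6@[29:30]
pos 31 'd': at 1 (via fail)
pos 32 'e': at 6 (via fail)
pos 33 'e': at 7
pos 34 'e': at 8
pos 35 'a': at 9  emit P5@[35:35]
pos 36 'b': at 10  emit P2@[32:36]
pos 37 'c': at 17 (via fail)  emit P6@[36:37]
pos 38 'e': at 12 (via fail)
pos 39 'e': at 7 (via fail)
pos 40 'e': at 8
pos 41 'a': at 9  emit P5@[41:41]
pos 42 'b': at 10  emit P2@[38:42]
pos 43 'd': at 5 (via fail)  emit P1@[42:43]
pos 44 'a': at 15 (via fail)  emit P5@[44:44]
pos 45 'e': at 6 (via fail)
pos 46 'e': at 7
pos 47 'c': at 11 (via fail)
pos 48 'c': at 11 (via fail)
pos 49 'a': at 15 (via fail)  emit P5@[49:49]
pos 50 'b': at 4 (via fail)
pos 51 'b': at 4 (via fail)
pos 52 'e': at 6 (via fail)
pos 53 'e': at 7
pos 54 'e': at 8
pos 55 'a': at 9  emit P5@[55:55]
pos 56 'b': at 10  emit P2@[52:56]
pos 57 'c': at 17 (via fail)  emit P6@[56:57]
pos 58 'e': at 12 (via fail)
pos 59 'b': at 13
pos 60 'c': at 14  emit P3@[57:60],P6@[59:60]
pos 61 'b': at 4 (via fail)
pos 62 'a': at 15 (via fail)  emit P5@[62:62]
pos 63 'e': at 6 (via fail)

Matches: [[4,3],[4,6],[7,0],[10,5],[11,4],[15,5],[16,2],[17,6],[24,5],[25,2],[26,5],[30,6],[35,5],[36,2],[37,6],[41,5],[42,2],[43,1],[44,5],[49,5],[55,5],[56,2],[57,6],[60,3],[60,6],[62,5]]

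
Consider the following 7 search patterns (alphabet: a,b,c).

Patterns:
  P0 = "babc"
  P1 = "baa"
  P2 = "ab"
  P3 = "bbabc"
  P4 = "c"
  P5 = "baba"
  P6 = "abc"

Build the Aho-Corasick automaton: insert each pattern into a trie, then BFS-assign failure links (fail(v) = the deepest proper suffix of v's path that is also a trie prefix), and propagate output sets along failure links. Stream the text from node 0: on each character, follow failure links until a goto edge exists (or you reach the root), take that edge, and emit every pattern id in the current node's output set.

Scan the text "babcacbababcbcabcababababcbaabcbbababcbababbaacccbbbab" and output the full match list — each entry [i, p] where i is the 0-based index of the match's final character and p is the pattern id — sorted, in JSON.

Build:
Trie nodes:
  0='ε' goto a→6 b→1 c→12
  1='b' goto a→2 b→8
  2='ba' goto a→5 b→3
  3='bab' goto a→13 c→4
  4='babc' goto ·  [P0 ends]
  5='baa' goto ·  [P1 ends]
  6='a' goto b→7
  7='ab' goto c→14  [P2 ends]
  8='bb' goto a→9
  9='bba' goto b→10
  10='bbab' goto c→11
  11='bbabc' goto ·  [P3 ends]
  12='c' goto ·  [P4 ends]
  13='baba' goto ·  [P5 ends]
  14='abc' goto ·  [P6 ends]

BFS fail/out derivation:
  n1('b'): parent n0 fail=0; on 'b' 0 → fail=0;  out ∅∪∅=∅
  n6('a'): parent n0 fail=0; on 'a' 0 → fail=0;  out ∅∪∅=∅
  n12('c'): parent n0 fail=0; on 'c' 0 → fail=0;  out {4}∪∅={4}
  n2('ba'): parent n1 fail=0; on 'a' 0 → fail=6;  out ∅∪∅=∅
  n7('ab'): parent n6 fail=0; on 'b' 0 → fail=1;  out {2}∪∅={2}
  n8('bb'): parent n1 fail=0; on 'b' 0 → fail=1;  out ∅∪∅=∅
  n3('bab'): parent n2 fail=6; on 'b' 6 → fail=7;  out ∅∪{2}={2}
  n5('baa'): parent n2 fail=6; on 'a' 6→0 → fail=6;  out {1}∪∅={1}
  n9('bba'): parent n8 fail=1; on 'a' 1 → fail=2;  out ∅∪∅=∅
  n14('abc'): parent n7 fail=1; on 'c' 1→0 → fail=12;  out {6}∪{4}={4,6}
  n4('babc'): parent n3 fail=7; on 'c' 7 → fail=14;  out {0}∪{4,6}={0,4,6}
  n10('bbab'): parent n9 fail=2; on 'b' 2 → fail=3;  out ∅∪{2}={2}
  n13('baba'): parent n3 fail=7; on 'a' 7→1 → fail=2;  out {5}∪∅={5}
  n11('bbabc'): parent n10 fail=3; on 'c' 3 → fail=4;  out {3}∪{0,4,6}={0,3,4,6}

Scan:
[0] read 'b'  n0⇒n1
[1] read 'a'  n1⇒n2
[2] read 'b'  n2⇒n3  → match P2@[1:2]
[3] read 'c'  n3⇒n4  → match P0@[0:3],P4@[3:3],P6@[1:3]
[4] read 'a'  n4⇒n6 (via fail)
[5] read 'c'  n6⇒n12 (via fail)  → match P4@[5:5]
[6] read 'b'  n12⇒n1 (via fail)
[7] read 'a'  n1⇒n2
[8] read 'b'  n2⇒n3  → match P2@[7:8]
[9] read 'a'  n3⇒n13  → match P5@[6:9]
[10] read 'b'  n13⇒n3 (via fail)  → match P2@[9:10]
[11] read 'c'  n3⇒n4  → match P0@[8:11],P4@[11:11],P6@[9:11]
[12] read 'b'  n4⇒n1 (via fail)
[13] read 'c'  n1⇒n12 (via fail)  → match P4@[13:13]
[14] read 'a'  n12⇒n6 (via fail)
[15] read 'b'  n6⇒n7  → match P2@[14:15]
[16] read 'c'  n7⇒n14  → match P4@[16:16],P6@[14:16]
[17] read 'a'  n14⇒n6 (via fail)
[18] read 'b'  n6⇒n7  → match P2@[17:18]
[19] read 'a'  n7⇒n2 (via fail)
[20] read 'b'  n2⇒n3  → match P2@[19:20]
[21] read 'a'  n3⇒n13  → match P5@[18:21]
[22] read 'b'  n13⇒n3 (via fail)  → match P2@[21:22]
[23] read 'a'  n3⇒n13  → match P5@[20:23]
[24] read 'b'  n13⇒n3 (via fail)  → match P2@[23:24]
[25] read 'c'  n3⇒n4  → match P0@[22:25],P4@[25:25],P6@[23:25]
[26] read 'b'  n4⇒n1 (via fail)
[27] read 'a'  n1⇒n2
[28] read 'a'  n2⇒n5  → match P1@[26:28]
[29] read 'b'  n5⇒n7 (via fail)  → match P2@[28:29]
[30] read 'c'  n7⇒n14  → match P4@[30:30],P6@[28:30]
[31] read 'b'  n14⇒n1 (via fail)
[32] read 'b'  n1⇒n8
[33] read 'a'  n8⇒n9
[34] read 'b'  n9⇒n10  → match P2@[33:34]
[35] read 'a'  n10⇒n13 (via fail)  → match P5@[32:35]
[36] read 'b'  n13⇒n3 (via fail)  → match P2@[35:36]
[37] read 'c'  n3⇒n4  → match P0@[34:37],P4@[37:37],P6@[35:37]
[38] read 'b'  n4⇒n1 (via fail)
[39] read 'a'  n1⇒n2
[40] read 'b'  n2⇒n3  → match P2@[39:40]
[41] read 'a'  n3⇒n13  → match P5@[38:41]
[42] read 'b'  n13⇒n3 (via fail)  → match P2@[41:42]
[43] read 'b'  n3⇒n8 (via fail)
[44] read 'a'  n8⇒n9
[45] read 'a'  n9⇒n5 (via fail)  → match P1@[43:45]
[46] read 'c'  n5⇒n12 (via fail)  → match P4@[46:46]
[47] read 'c'  n12⇒n12 (via fail)  → match P4@[47:47]
[48] read 'c'  n12⇒n12 (via fail)  → match P4@[48:48]
[49] read 'b'  n12⇒n1 (via fail)
[50] read 'b'  n1⇒n8
[51] read 'b'  n8⇒n8 (via fail)
[52] read 'a'  n8⇒n9
[53] read 'b'  n9⇒n10  → match P2@[52:53]

All matches (sorted): [[2,2],[3,0],[3,4],[3,6],[5,4],[8,2],[9,5],[10,2],[11,0],[11,4],[11,6],[13,4],[15,2],[16,4],[16,6],[18,2],[20,2],[21,5],[22,2],[23,5],[24,2],[25,0],[25,4],[25,6],[28,1],[29,2],[30,4],[30,6],[34,2],[35,5],[36,2],[37,0],[37,4],[37,6],[40,2],[41,5],[42,2],[45,1],[46,4],[47,4],[48,4],[53,2]]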